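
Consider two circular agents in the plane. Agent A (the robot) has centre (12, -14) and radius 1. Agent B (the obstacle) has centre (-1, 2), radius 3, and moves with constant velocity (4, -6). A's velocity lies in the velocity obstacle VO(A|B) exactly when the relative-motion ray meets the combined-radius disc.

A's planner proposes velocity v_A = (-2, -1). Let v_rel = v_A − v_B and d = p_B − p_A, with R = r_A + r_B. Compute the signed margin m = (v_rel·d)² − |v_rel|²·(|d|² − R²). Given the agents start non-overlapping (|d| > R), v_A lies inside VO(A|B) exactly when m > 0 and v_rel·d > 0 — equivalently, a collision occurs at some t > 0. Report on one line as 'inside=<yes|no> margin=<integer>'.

d = (-13, 16),  |d|² = 425;  R = 1+3 = 4,  c = 425−4² = 409
v_rel = (-6, 5),  |v_rel|² = 61;  v_rel·d = (-6)·(-13) + (5)·(16) = 158
61·t² − 316·t + 409 = 0  ⇒  m = 158² − 61·409 = 15
m = 15 > 0,  v_rel·d = 158 > 0  ⇒  inside

inside=yes margin=15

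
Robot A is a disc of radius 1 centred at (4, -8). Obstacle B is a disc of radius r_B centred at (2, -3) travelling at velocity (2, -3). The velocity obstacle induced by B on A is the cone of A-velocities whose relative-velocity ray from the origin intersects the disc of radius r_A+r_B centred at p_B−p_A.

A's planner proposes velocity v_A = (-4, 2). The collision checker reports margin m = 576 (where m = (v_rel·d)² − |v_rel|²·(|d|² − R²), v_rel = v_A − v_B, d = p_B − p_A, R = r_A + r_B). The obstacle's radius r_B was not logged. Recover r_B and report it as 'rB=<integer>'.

m = 576
d = (-2, 5);  v_rel = (-6, 5),  |v_rel|² = 61
v_rel×d = (-6)·(5) − (5)·(-2) = -20
since m = R²·61 − (-20)²:  R² = (400 + 576) / 61 = 16
R = √16 = 4  ⇒  r_B = 4 − 1 = 3

rB=3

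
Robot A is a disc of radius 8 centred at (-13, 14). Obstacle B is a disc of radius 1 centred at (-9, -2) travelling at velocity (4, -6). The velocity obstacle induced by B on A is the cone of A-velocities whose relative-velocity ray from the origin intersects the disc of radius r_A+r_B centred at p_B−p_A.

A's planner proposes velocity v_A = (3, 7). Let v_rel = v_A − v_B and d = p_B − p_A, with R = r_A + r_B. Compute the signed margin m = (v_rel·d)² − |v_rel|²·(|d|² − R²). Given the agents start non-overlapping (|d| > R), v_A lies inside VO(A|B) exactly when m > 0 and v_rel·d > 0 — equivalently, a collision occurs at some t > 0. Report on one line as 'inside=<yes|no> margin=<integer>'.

d = (4, -16),  |d|² = 272;  R = 8+1 = 9,  c = 272−9² = 191
v_rel = (-1, 13),  |v_rel|² = 170;  v_rel·d = (-1)·(4) + (13)·(-16) = -212
170·t² + 424·t + 191 = 0  ⇒  m = (-212)² − 170·191 = 12474
m = 12474 > 0,  v_rel·d = -212 < 0  ⇒  outside

inside=no margin=12474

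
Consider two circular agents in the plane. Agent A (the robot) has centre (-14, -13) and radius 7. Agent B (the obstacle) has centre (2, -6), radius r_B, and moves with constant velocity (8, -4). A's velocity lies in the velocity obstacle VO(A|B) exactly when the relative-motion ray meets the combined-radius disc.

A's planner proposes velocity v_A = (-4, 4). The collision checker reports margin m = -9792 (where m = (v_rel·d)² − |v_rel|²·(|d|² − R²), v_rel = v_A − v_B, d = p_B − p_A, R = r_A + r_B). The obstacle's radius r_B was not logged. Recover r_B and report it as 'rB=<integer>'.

m = -9792
d = (16, 7);  v_rel = (-12, 8),  |v_rel|² = 208
v_rel×d = (-12)·(7) − (8)·(16) = -212
since m = R²·208 − (-212)²:  R² = (44944 + -9792) / 208 = 169
R = √169 = 13  ⇒  r_B = 13 − 7 = 6

rB=6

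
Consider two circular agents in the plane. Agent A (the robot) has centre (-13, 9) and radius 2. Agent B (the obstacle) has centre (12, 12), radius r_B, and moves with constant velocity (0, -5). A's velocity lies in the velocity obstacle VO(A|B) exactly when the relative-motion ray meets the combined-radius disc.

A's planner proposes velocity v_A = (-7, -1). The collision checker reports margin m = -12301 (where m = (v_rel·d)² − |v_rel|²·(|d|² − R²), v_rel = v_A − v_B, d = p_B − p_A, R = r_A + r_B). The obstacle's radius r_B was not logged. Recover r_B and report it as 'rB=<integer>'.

m = -12301
d = (25, 3);  v_rel = (-7, 4),  |v_rel|² = 65
v_rel×d = (-7)·(3) − (4)·(25) = -121
since m = R²·65 − (-121)²:  R² = (14641 + -12301) / 65 = 36
R = √36 = 6  ⇒  r_B = 6 − 2 = 4

rB=4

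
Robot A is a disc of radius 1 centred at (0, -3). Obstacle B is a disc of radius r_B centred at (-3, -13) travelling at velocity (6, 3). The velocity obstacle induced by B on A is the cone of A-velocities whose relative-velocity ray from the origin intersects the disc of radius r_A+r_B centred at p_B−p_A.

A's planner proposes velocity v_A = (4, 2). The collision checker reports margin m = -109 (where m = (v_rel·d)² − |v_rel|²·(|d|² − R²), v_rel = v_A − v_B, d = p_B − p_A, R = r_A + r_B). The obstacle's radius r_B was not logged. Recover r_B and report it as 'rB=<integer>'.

m = -109
d = (-3, -10);  v_rel = (-2, -1),  |v_rel|² = 5
v_rel×d = (-2)·(-10) − (-1)·(-3) = 17
since m = R²·5 − 17²:  R² = (289 + -109) / 5 = 36
R = √36 = 6  ⇒  r_B = 6 − 1 = 5

rB=5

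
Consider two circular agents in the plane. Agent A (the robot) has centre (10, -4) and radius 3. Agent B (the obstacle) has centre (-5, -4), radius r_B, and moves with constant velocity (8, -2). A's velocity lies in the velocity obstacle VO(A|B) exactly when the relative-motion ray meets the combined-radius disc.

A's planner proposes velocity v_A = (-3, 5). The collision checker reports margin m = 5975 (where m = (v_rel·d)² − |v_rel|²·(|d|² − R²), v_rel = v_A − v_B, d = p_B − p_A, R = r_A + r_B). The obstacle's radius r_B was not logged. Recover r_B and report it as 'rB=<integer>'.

m = 5975
d = (-15, 0);  v_rel = (-11, 7),  |v_rel|² = 170
v_rel×d = (-11)·(0) − (7)·(-15) = 105
since m = R²·170 − 105²:  R² = (11025 + 5975) / 170 = 100
R = √100 = 10  ⇒  r_B = 10 − 3 = 7

rB=7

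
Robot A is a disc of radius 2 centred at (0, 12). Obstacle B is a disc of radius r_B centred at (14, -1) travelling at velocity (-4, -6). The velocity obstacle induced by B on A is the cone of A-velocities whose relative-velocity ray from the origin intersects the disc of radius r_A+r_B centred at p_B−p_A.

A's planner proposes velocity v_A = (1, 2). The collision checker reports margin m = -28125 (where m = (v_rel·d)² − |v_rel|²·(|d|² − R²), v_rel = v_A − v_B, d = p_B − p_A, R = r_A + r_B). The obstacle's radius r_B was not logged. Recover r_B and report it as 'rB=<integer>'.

m = -28125
d = (14, -13);  v_rel = (5, 8),  |v_rel|² = 89
v_rel×d = (5)·(-13) − (8)·(14) = -177
since m = R²·89 − (-177)²:  R² = (31329 + -28125) / 89 = 36
R = √36 = 6  ⇒  r_B = 6 − 2 = 4

rB=4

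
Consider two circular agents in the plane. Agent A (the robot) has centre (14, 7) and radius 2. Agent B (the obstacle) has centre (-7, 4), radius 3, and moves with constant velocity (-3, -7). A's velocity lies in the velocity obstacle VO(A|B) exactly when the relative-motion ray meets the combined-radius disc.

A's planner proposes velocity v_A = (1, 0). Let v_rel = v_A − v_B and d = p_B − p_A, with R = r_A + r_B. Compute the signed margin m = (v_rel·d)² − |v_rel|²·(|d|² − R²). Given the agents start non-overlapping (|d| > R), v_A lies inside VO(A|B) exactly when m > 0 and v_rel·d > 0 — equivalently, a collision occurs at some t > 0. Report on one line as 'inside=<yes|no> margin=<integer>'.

d = (-21, -3),  |d|² = 450;  R = 2+3 = 5,  c = 450−5² = 425
v_rel = (4, 7),  |v_rel|² = 65;  v_rel·d = (4)·(-21) + (7)·(-3) = -105
65·t² + 210·t + 425 = 0  ⇒  m = (-105)² − 65·425 = -16600
m = -16600 < 0,  v_rel·d = -105 < 0  ⇒  outside

inside=no margin=-16600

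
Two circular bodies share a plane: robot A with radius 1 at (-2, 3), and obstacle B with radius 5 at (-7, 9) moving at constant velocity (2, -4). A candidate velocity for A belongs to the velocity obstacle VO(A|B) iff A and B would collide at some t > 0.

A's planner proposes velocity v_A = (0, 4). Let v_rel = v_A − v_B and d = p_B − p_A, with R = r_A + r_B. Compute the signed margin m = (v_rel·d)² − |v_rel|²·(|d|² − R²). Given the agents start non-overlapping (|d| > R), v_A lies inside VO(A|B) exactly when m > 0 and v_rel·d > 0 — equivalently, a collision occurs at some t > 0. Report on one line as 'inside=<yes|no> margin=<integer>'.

d = (-5, 6),  |d|² = 61;  R = 1+5 = 6,  c = 61−6² = 25
v_rel = (-2, 8),  |v_rel|² = 68;  v_rel·d = (-2)·(-5) + (8)·(6) = 58
68·t² − 116·t + 25 = 0  ⇒  m = 58² − 68·25 = 1664
m = 1664 > 0,  v_rel·d = 58 > 0  ⇒  inside

inside=yes margin=1664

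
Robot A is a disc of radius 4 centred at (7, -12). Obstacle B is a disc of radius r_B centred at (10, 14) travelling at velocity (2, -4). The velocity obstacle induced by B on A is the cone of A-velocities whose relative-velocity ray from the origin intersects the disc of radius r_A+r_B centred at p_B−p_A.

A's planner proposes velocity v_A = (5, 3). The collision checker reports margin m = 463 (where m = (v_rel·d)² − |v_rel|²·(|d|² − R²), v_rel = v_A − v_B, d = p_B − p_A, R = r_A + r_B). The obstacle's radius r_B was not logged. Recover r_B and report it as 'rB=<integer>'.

m = 463
d = (3, 26);  v_rel = (3, 7),  |v_rel|² = 58
v_rel×d = (3)·(26) − (7)·(3) = 57
since m = R²·58 − 57²:  R² = (3249 + 463) / 58 = 64
R = √64 = 8  ⇒  r_B = 8 − 4 = 4

rB=4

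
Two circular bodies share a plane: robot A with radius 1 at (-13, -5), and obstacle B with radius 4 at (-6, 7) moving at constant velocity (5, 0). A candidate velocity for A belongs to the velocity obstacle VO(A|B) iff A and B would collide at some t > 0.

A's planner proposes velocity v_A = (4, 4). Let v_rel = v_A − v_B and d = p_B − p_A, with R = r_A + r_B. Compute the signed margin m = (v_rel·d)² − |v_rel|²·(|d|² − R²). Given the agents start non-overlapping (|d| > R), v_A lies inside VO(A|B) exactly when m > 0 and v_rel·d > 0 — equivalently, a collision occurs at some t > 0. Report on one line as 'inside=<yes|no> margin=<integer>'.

d = (7, 12),  |d|² = 193;  R = 1+4 = 5,  c = 193−5² = 168
v_rel = (-1, 4),  |v_rel|² = 17;  v_rel·d = (-1)·(7) + (4)·(12) = 41
17·t² − 82·t + 168 = 0  ⇒  m = 41² − 17·168 = -1175
m = -1175 < 0,  v_rel·d = 41 > 0  ⇒  outside

inside=no margin=-1175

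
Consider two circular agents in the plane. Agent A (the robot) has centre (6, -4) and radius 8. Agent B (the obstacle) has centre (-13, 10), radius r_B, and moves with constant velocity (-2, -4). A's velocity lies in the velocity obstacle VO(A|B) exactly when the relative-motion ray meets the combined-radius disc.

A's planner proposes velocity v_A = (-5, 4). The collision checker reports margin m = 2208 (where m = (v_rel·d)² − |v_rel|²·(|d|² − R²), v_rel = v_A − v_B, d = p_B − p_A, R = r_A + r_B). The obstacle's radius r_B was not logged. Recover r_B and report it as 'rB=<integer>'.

m = 2208
d = (-19, 14);  v_rel = (-3, 8),  |v_rel|² = 73
v_rel×d = (-3)·(14) − (8)·(-19) = 110
since m = R²·73 − 110²:  R² = (12100 + 2208) / 73 = 196
R = √196 = 14  ⇒  r_B = 14 − 8 = 6

rB=6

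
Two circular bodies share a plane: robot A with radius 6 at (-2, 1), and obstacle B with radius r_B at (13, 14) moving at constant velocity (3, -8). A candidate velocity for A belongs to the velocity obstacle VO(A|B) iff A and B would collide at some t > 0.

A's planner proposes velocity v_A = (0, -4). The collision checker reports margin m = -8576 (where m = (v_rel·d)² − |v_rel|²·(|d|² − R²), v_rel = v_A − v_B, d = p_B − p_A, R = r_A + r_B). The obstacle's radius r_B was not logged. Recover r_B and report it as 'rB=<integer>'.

m = -8576
d = (15, 13);  v_rel = (-3, 4),  |v_rel|² = 25
v_rel×d = (-3)·(13) − (4)·(15) = -99
since m = R²·25 − (-99)²:  R² = (9801 + -8576) / 25 = 49
R = √49 = 7  ⇒  r_B = 7 − 6 = 1

rB=1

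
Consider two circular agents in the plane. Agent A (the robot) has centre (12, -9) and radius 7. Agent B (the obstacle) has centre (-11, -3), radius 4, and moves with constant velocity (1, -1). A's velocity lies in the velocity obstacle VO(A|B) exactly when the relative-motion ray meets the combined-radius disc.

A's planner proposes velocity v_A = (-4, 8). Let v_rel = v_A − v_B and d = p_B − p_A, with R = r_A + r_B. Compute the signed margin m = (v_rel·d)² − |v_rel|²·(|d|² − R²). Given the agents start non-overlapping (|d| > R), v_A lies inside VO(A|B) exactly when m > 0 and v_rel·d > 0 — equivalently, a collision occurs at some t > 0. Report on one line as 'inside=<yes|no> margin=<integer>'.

d = (-23, 6),  |d|² = 565;  R = 7+4 = 11,  c = 565−11² = 444
v_rel = (-5, 9),  |v_rel|² = 106;  v_rel·d = (-5)·(-23) + (9)·(6) = 169
106·t² − 338·t + 444 = 0  ⇒  m = 169² − 106·444 = -18503
m = -18503 < 0,  v_rel·d = 169 > 0  ⇒  outside

inside=no margin=-18503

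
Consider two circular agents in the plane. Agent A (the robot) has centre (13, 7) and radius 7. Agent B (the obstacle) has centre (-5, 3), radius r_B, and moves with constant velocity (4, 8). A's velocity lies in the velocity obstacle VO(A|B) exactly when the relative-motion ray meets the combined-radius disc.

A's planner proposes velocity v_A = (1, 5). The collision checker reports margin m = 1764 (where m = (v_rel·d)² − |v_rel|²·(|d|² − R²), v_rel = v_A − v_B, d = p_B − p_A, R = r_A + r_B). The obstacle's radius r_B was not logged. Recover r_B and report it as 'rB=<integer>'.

m = 1764
d = (-18, -4);  v_rel = (-3, -3),  |v_rel|² = 18
v_rel×d = (-3)·(-4) − (-3)·(-18) = -42
since m = R²·18 − (-42)²:  R² = (1764 + 1764) / 18 = 196
R = √196 = 14  ⇒  r_B = 14 − 7 = 7

rB=7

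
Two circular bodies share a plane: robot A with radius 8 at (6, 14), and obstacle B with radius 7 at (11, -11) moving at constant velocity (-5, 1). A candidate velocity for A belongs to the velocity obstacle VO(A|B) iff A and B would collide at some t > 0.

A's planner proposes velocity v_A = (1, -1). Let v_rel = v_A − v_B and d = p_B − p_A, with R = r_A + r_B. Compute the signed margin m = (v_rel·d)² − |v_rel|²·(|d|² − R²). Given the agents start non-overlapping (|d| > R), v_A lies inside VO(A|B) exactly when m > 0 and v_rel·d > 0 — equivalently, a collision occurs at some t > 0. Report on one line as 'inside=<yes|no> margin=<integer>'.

d = (5, -25),  |d|² = 650;  R = 8+7 = 15,  c = 650−15² = 425
v_rel = (6, -2),  |v_rel|² = 40;  v_rel·d = (6)·(5) + (-2)·(-25) = 80
40·t² − 160·t + 425 = 0  ⇒  m = 80² − 40·425 = -10600
m = -10600 < 0,  v_rel·d = 80 > 0  ⇒  outside

inside=no margin=-10600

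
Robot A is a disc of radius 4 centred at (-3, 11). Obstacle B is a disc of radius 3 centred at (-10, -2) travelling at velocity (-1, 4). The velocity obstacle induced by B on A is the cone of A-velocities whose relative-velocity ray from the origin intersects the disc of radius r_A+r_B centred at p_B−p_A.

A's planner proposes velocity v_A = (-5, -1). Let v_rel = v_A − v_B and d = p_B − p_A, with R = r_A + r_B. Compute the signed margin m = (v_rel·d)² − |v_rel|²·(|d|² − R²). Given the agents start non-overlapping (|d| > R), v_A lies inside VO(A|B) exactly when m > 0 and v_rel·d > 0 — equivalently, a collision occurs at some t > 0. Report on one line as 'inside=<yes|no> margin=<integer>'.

d = (-7, -13),  |d|² = 218;  R = 4+3 = 7,  c = 218−7² = 169
v_rel = (-4, -5),  |v_rel|² = 41;  v_rel·d = (-4)·(-7) + (-5)·(-13) = 93
41·t² − 186·t + 169 = 0  ⇒  m = 93² − 41·169 = 1720
m = 1720 > 0,  v_rel·d = 93 > 0  ⇒  inside

inside=yes margin=1720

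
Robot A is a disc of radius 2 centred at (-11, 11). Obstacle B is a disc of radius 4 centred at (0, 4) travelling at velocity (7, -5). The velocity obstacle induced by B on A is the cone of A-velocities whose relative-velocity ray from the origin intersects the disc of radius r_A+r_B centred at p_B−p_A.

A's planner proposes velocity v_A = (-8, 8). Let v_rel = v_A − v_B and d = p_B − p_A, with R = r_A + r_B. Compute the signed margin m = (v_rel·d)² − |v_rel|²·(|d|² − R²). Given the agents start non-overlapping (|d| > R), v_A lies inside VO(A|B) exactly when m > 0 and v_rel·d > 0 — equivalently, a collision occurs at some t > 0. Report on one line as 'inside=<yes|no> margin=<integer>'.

d = (11, -7),  |d|² = 170;  R = 2+4 = 6,  c = 170−6² = 134
v_rel = (-15, 13),  |v_rel|² = 394;  v_rel·d = (-15)·(11) + (13)·(-7) = -256
394·t² + 512·t + 134 = 0  ⇒  m = (-256)² − 394·134 = 12740
m = 12740 > 0,  v_rel·d = -256 < 0  ⇒  outside

inside=no margin=12740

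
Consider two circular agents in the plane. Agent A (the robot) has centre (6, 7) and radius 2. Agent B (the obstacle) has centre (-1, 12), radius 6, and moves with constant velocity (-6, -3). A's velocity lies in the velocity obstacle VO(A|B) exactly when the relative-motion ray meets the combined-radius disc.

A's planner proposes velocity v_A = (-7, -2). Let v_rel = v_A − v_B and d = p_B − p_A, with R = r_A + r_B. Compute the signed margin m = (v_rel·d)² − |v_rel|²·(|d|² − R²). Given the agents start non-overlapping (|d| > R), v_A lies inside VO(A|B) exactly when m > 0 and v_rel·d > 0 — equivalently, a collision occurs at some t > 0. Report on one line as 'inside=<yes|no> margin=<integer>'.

d = (-7, 5),  |d|² = 74;  R = 2+6 = 8,  c = 74−8² = 10
v_rel = (-1, 1),  |v_rel|² = 2;  v_rel·d = (-1)·(-7) + (1)·(5) = 12
2·t² − 24·t + 10 = 0  ⇒  m = 12² − 2·10 = 124
m = 124 > 0,  v_rel·d = 12 > 0  ⇒  inside

inside=yes margin=124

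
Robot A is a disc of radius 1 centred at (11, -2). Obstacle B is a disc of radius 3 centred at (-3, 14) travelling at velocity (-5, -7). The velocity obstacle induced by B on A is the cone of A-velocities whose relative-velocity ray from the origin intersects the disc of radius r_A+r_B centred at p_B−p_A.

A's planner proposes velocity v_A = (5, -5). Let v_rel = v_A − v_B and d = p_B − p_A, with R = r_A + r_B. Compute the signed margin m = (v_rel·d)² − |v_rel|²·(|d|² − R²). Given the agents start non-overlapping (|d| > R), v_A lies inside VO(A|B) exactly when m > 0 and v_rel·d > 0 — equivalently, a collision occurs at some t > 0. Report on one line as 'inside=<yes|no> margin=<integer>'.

d = (-14, 16),  |d|² = 452;  R = 1+3 = 4,  c = 452−4² = 436
v_rel = (10, 2),  |v_rel|² = 104;  v_rel·d = (10)·(-14) + (2)·(16) = -108
104·t² + 216·t + 436 = 0  ⇒  m = (-108)² − 104·436 = -33680
m = -33680 < 0,  v_rel·d = -108 < 0  ⇒  outside

inside=no margin=-33680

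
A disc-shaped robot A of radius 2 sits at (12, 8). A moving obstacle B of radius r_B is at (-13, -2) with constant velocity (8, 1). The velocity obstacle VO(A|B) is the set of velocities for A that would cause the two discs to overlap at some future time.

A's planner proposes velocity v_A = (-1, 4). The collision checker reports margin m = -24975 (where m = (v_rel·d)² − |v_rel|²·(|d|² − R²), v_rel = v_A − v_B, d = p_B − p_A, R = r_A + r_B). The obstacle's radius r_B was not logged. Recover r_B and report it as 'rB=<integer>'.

m = -24975
d = (-25, -10);  v_rel = (-9, 3),  |v_rel|² = 90
v_rel×d = (-9)·(-10) − (3)·(-25) = 165
since m = R²·90 − 165²:  R² = (27225 + -24975) / 90 = 25
R = √25 = 5  ⇒  r_B = 5 − 2 = 3

rB=3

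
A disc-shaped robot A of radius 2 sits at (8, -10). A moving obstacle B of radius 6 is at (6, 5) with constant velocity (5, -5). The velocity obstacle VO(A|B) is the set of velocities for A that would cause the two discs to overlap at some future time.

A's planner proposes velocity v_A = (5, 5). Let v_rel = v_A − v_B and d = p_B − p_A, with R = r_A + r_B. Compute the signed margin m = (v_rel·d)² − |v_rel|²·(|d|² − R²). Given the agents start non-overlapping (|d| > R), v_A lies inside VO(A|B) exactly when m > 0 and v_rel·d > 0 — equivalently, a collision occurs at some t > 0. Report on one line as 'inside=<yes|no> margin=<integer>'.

d = (-2, 15),  |d|² = 229;  R = 2+6 = 8,  c = 229−8² = 165
v_rel = (0, 10),  |v_rel|² = 100;  v_rel·d = (0)·(-2) + (10)·(15) = 150
100·t² − 300·t + 165 = 0  ⇒  m = 150² − 100·165 = 6000
m = 6000 > 0,  v_rel·d = 150 > 0  ⇒  inside

inside=yes margin=6000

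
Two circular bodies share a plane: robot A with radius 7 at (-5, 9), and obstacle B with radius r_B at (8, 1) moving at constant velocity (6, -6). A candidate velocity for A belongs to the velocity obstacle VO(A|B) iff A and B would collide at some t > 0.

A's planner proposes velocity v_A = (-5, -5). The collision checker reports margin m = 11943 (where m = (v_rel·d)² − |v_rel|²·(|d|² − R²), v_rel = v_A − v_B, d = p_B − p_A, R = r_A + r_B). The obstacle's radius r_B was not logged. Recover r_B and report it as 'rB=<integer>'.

m = 11943
d = (13, -8);  v_rel = (-11, 1),  |v_rel|² = 122
v_rel×d = (-11)·(-8) − (1)·(13) = 75
since m = R²·122 − 75²:  R² = (5625 + 11943) / 122 = 144
R = √144 = 12  ⇒  r_B = 12 − 7 = 5

rB=5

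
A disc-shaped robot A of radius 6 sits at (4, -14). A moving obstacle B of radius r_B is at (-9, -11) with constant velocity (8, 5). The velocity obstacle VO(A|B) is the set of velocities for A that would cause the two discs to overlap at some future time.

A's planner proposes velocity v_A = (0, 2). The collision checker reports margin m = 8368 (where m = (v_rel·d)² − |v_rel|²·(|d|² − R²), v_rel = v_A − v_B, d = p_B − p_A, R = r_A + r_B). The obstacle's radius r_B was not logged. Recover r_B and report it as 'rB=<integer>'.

m = 8368
d = (-13, 3);  v_rel = (-8, -3),  |v_rel|² = 73
v_rel×d = (-8)·(3) − (-3)·(-13) = -63
since m = R²·73 − (-63)²:  R² = (3969 + 8368) / 73 = 169
R = √169 = 13  ⇒  r_B = 13 − 6 = 7

rB=7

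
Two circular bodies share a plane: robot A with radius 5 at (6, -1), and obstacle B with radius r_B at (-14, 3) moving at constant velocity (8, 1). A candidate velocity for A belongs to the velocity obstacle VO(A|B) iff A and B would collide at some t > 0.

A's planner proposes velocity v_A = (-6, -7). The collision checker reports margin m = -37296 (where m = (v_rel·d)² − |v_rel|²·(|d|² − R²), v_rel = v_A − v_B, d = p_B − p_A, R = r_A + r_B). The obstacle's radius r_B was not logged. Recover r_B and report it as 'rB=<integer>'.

m = -37296
d = (-20, 4);  v_rel = (-14, -8),  |v_rel|² = 260
v_rel×d = (-14)·(4) − (-8)·(-20) = -216
since m = R²·260 − (-216)²:  R² = (46656 + -37296) / 260 = 36
R = √36 = 6  ⇒  r_B = 6 − 5 = 1

rB=1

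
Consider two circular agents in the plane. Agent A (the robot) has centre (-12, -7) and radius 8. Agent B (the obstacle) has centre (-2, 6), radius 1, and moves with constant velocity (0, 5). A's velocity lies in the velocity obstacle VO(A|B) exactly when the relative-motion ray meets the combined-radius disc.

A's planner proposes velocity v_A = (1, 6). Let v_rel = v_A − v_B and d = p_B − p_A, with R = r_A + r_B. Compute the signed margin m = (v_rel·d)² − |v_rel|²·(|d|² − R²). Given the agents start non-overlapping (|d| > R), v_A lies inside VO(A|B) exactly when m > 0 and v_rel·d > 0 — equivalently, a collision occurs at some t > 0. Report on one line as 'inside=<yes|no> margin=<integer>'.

d = (10, 13),  |d|² = 269;  R = 8+1 = 9,  c = 269−9² = 188
v_rel = (1, 1),  |v_rel|² = 2;  v_rel·d = (1)·(10) + (1)·(13) = 23
2·t² − 46·t + 188 = 0  ⇒  m = 23² − 2·188 = 153
m = 153 > 0,  v_rel·d = 23 > 0  ⇒  inside

inside=yes margin=153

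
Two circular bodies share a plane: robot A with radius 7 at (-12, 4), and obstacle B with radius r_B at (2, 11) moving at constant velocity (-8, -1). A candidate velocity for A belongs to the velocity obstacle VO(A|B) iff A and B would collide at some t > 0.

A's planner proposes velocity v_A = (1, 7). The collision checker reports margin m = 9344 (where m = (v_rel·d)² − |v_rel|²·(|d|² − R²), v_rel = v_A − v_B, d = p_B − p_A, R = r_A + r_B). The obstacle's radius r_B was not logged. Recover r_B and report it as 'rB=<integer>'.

m = 9344
d = (14, 7);  v_rel = (9, 8),  |v_rel|² = 145
v_rel×d = (9)·(7) − (8)·(14) = -49
since m = R²·145 − (-49)²:  R² = (2401 + 9344) / 145 = 81
R = √81 = 9  ⇒  r_B = 9 − 7 = 2

rB=2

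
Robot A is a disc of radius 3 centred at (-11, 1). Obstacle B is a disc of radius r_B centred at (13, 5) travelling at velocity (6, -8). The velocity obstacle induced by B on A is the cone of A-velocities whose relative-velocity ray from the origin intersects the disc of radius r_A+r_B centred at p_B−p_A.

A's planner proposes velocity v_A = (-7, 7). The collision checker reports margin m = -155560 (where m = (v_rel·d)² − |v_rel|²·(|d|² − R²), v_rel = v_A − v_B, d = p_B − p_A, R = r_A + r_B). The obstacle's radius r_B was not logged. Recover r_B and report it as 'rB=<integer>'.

m = -155560
d = (24, 4);  v_rel = (-13, 15),  |v_rel|² = 394
v_rel×d = (-13)·(4) − (15)·(24) = -412
since m = R²·394 − (-412)²:  R² = (169744 + -155560) / 394 = 36
R = √36 = 6  ⇒  r_B = 6 − 3 = 3

rB=3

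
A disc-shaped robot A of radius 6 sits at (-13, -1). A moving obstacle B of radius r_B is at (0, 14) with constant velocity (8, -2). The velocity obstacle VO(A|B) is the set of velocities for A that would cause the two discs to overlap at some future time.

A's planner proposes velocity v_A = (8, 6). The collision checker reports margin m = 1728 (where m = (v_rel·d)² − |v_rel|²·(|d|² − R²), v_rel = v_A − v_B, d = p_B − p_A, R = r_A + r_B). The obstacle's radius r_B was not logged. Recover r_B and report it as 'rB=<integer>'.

m = 1728
d = (13, 15);  v_rel = (0, 8),  |v_rel|² = 64
v_rel×d = (0)·(15) − (8)·(13) = -104
since m = R²·64 − (-104)²:  R² = (10816 + 1728) / 64 = 196
R = √196 = 14  ⇒  r_B = 14 − 6 = 8

rB=8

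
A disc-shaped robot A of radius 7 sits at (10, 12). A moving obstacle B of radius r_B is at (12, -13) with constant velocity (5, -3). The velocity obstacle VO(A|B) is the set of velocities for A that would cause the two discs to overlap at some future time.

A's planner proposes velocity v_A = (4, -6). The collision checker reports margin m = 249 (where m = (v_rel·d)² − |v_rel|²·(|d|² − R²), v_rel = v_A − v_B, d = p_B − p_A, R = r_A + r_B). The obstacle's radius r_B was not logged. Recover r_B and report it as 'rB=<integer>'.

m = 249
d = (2, -25);  v_rel = (-1, -3),  |v_rel|² = 10
v_rel×d = (-1)·(-25) − (-3)·(2) = 31
since m = R²·10 − 31²:  R² = (961 + 249) / 10 = 121
R = √121 = 11  ⇒  r_B = 11 − 7 = 4

rB=4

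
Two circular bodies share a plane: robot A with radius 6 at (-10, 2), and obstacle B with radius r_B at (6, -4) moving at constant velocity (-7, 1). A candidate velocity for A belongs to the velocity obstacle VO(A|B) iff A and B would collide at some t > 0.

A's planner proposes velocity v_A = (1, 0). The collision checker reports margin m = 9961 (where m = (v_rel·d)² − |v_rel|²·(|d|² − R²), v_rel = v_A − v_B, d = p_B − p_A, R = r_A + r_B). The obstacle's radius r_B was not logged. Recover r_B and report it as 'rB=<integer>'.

m = 9961
d = (16, -6);  v_rel = (8, -1),  |v_rel|² = 65
v_rel×d = (8)·(-6) − (-1)·(16) = -32
since m = R²·65 − (-32)²:  R² = (1024 + 9961) / 65 = 169
R = √169 = 13  ⇒  r_B = 13 − 6 = 7

rB=7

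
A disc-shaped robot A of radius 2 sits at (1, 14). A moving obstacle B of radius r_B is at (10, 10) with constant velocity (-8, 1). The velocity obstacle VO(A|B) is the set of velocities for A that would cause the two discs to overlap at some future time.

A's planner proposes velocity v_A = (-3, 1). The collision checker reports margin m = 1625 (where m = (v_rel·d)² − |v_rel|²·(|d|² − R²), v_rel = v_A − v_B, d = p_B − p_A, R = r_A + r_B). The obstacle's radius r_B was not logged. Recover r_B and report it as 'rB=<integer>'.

m = 1625
d = (9, -4);  v_rel = (5, 0),  |v_rel|² = 25
v_rel×d = (5)·(-4) − (0)·(9) = -20
since m = R²·25 − (-20)²:  R² = (400 + 1625) / 25 = 81
R = √81 = 9  ⇒  r_B = 9 − 2 = 7

rB=7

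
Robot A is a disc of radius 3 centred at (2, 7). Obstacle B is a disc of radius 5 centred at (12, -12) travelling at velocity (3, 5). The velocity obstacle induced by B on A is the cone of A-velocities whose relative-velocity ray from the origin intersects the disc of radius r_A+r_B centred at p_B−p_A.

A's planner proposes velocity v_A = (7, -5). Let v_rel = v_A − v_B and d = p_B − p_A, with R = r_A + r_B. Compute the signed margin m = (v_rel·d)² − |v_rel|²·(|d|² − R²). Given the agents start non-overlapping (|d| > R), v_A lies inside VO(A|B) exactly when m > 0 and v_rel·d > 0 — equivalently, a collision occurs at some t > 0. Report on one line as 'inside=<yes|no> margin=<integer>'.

d = (10, -19),  |d|² = 461;  R = 3+5 = 8,  c = 461−8² = 397
v_rel = (4, -10),  |v_rel|² = 116;  v_rel·d = (4)·(10) + (-10)·(-19) = 230
116·t² − 460·t + 397 = 0  ⇒  m = 230² − 116·397 = 6848
m = 6848 > 0,  v_rel·d = 230 > 0  ⇒  inside

inside=yes margin=6848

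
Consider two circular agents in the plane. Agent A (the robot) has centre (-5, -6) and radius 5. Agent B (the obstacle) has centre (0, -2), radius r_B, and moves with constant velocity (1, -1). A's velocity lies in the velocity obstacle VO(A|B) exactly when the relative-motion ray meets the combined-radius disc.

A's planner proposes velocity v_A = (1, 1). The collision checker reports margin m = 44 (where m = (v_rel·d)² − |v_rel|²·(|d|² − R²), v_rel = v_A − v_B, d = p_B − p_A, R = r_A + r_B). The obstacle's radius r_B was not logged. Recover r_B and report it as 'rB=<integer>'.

m = 44
d = (5, 4);  v_rel = (0, 2),  |v_rel|² = 4
v_rel×d = (0)·(4) − (2)·(5) = -10
since m = R²·4 − (-10)²:  R² = (100 + 44) / 4 = 36
R = √36 = 6  ⇒  r_B = 6 − 5 = 1

rB=1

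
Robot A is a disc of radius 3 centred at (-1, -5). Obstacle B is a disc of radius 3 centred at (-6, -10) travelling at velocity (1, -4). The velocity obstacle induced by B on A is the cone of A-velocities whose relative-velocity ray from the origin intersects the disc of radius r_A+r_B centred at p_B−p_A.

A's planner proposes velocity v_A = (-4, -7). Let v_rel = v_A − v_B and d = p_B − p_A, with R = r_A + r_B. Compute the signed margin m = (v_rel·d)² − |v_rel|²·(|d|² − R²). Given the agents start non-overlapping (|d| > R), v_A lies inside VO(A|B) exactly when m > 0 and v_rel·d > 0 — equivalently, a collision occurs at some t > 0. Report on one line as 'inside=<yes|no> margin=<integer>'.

d = (-5, -5),  |d|² = 50;  R = 3+3 = 6,  c = 50−6² = 14
v_rel = (-5, -3),  |v_rel|² = 34;  v_rel·d = (-5)·(-5) + (-3)·(-5) = 40
34·t² − 80·t + 14 = 0  ⇒  m = 40² − 34·14 = 1124
m = 1124 > 0,  v_rel·d = 40 > 0  ⇒  inside

inside=yes margin=1124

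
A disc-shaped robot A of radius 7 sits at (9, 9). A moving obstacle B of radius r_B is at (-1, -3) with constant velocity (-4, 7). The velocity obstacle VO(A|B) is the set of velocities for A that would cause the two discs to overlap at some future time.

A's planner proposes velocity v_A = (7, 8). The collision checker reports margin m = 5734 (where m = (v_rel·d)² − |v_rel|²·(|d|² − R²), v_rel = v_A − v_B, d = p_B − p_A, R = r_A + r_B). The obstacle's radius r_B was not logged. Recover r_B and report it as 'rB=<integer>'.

m = 5734
d = (-10, -12);  v_rel = (11, 1),  |v_rel|² = 122
v_rel×d = (11)·(-12) − (1)·(-10) = -122
since m = R²·122 − (-122)²:  R² = (14884 + 5734) / 122 = 169
R = √169 = 13  ⇒  r_B = 13 − 7 = 6

rB=6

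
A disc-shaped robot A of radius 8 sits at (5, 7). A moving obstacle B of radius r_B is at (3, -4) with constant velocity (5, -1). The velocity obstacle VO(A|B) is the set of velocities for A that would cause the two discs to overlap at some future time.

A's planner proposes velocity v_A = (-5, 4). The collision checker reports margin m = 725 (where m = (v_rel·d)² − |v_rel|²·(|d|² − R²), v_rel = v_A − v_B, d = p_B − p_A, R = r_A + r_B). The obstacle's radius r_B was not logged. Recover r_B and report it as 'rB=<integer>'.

m = 725
d = (-2, -11);  v_rel = (-10, 5),  |v_rel|² = 125
v_rel×d = (-10)·(-11) − (5)·(-2) = 120
since m = R²·125 − 120²:  R² = (14400 + 725) / 125 = 121
R = √121 = 11  ⇒  r_B = 11 − 8 = 3

rB=3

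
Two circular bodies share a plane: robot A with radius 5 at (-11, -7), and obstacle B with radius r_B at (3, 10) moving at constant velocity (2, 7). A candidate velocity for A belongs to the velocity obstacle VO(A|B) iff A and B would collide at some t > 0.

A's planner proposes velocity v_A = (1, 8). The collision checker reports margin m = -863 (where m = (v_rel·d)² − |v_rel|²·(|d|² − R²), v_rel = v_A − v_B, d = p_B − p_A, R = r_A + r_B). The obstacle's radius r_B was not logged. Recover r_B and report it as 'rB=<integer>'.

m = -863
d = (14, 17);  v_rel = (-1, 1),  |v_rel|² = 2
v_rel×d = (-1)·(17) − (1)·(14) = -31
since m = R²·2 − (-31)²:  R² = (961 + -863) / 2 = 49
R = √49 = 7  ⇒  r_B = 7 − 5 = 2

rB=2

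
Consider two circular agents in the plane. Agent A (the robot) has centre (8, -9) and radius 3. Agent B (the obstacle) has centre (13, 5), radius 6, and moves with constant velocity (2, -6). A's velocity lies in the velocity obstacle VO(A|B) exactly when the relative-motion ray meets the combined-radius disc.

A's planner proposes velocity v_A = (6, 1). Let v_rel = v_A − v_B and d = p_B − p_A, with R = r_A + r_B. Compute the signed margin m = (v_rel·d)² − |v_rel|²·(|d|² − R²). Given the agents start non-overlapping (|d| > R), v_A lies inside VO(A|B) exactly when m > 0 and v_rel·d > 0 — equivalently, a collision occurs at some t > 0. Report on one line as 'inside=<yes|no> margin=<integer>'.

d = (5, 14),  |d|² = 221;  R = 3+6 = 9,  c = 221−9² = 140
v_rel = (4, 7),  |v_rel|² = 65;  v_rel·d = (4)·(5) + (7)·(14) = 118
65·t² − 236·t + 140 = 0  ⇒  m = 118² − 65·140 = 4824
m = 4824 > 0,  v_rel·d = 118 > 0  ⇒  inside

inside=yes margin=4824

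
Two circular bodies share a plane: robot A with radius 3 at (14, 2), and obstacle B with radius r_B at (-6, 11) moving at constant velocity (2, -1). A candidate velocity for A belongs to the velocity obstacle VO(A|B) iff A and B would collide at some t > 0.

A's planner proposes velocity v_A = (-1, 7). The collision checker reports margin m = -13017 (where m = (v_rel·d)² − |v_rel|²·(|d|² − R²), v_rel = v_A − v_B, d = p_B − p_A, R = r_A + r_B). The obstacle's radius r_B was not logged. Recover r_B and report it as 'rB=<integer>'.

m = -13017
d = (-20, 9);  v_rel = (-3, 8),  |v_rel|² = 73
v_rel×d = (-3)·(9) − (8)·(-20) = 133
since m = R²·73 − 133²:  R² = (17689 + -13017) / 73 = 64
R = √64 = 8  ⇒  r_B = 8 − 3 = 5

rB=5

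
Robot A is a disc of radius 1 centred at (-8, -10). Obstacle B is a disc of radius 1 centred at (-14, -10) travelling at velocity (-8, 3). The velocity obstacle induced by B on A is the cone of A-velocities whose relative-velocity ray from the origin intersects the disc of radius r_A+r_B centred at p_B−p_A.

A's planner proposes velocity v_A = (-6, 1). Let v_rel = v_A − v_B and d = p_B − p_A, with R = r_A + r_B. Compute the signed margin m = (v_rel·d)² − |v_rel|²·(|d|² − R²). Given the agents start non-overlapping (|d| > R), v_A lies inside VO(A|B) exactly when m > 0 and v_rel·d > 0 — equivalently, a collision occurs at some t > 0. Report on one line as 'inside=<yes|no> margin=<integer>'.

d = (-6, 0),  |d|² = 36;  R = 1+1 = 2,  c = 36−2² = 32
v_rel = (2, -2),  |v_rel|² = 8;  v_rel·d = (2)·(-6) + (-2)·(0) = -12
8·t² + 24·t + 32 = 0  ⇒  m = (-12)² − 8·32 = -112
m = -112 < 0,  v_rel·d = -12 < 0  ⇒  outside

inside=no margin=-112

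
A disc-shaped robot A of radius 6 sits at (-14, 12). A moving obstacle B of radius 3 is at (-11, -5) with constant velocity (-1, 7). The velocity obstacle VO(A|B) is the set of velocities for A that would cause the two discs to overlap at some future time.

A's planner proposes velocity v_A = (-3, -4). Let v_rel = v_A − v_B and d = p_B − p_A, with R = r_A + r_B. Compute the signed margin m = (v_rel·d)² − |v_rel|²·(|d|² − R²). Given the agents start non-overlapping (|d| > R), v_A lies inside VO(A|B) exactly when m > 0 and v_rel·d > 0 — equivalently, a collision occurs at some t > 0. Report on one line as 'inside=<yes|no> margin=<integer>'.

d = (3, -17),  |d|² = 298;  R = 6+3 = 9,  c = 298−9² = 217
v_rel = (-2, -11),  |v_rel|² = 125;  v_rel·d = (-2)·(3) + (-11)·(-17) = 181
125·t² − 362·t + 217 = 0  ⇒  m = 181² − 125·217 = 5636
m = 5636 > 0,  v_rel·d = 181 > 0  ⇒  inside

inside=yes margin=5636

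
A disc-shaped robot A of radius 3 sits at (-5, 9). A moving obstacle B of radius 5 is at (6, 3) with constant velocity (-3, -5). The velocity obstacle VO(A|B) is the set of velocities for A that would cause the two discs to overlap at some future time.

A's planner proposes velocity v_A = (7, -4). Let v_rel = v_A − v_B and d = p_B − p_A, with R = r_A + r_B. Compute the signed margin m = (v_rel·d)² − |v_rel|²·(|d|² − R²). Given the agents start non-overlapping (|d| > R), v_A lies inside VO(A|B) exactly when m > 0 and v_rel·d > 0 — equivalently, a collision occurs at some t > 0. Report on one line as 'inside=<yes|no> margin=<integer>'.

d = (11, -6),  |d|² = 157;  R = 3+5 = 8,  c = 157−8² = 93
v_rel = (10, 1),  |v_rel|² = 101;  v_rel·d = (10)·(11) + (1)·(-6) = 104
101·t² − 208·t + 93 = 0  ⇒  m = 104² − 101·93 = 1423
m = 1423 > 0,  v_rel·d = 104 > 0  ⇒  inside

inside=yes margin=1423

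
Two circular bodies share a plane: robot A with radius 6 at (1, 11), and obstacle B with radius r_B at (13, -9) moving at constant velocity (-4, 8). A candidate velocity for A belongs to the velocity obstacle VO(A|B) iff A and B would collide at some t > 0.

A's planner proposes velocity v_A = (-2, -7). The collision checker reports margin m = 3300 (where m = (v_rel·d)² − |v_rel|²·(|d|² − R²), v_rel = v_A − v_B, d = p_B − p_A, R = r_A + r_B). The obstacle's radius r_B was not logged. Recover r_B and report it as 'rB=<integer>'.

m = 3300
d = (12, -20);  v_rel = (2, -15),  |v_rel|² = 229
v_rel×d = (2)·(-20) − (-15)·(12) = 140
since m = R²·229 − 140²:  R² = (19600 + 3300) / 229 = 100
R = √100 = 10  ⇒  r_B = 10 − 6 = 4

rB=4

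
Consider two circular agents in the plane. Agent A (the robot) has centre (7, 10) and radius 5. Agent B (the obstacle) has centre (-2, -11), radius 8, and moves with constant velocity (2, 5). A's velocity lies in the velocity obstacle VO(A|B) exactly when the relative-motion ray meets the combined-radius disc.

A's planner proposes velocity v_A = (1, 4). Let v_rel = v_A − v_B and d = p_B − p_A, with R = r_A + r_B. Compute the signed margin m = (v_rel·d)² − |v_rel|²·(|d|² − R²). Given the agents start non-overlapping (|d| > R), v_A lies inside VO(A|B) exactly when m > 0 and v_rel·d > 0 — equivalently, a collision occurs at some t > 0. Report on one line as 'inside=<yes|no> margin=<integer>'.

d = (-9, -21),  |d|² = 522;  R = 5+8 = 13,  c = 522−13² = 353
v_rel = (-1, -1),  |v_rel|² = 2;  v_rel·d = (-1)·(-9) + (-1)·(-21) = 30
2·t² − 60·t + 353 = 0  ⇒  m = 30² − 2·353 = 194
m = 194 > 0,  v_rel·d = 30 > 0  ⇒  inside

inside=yes margin=194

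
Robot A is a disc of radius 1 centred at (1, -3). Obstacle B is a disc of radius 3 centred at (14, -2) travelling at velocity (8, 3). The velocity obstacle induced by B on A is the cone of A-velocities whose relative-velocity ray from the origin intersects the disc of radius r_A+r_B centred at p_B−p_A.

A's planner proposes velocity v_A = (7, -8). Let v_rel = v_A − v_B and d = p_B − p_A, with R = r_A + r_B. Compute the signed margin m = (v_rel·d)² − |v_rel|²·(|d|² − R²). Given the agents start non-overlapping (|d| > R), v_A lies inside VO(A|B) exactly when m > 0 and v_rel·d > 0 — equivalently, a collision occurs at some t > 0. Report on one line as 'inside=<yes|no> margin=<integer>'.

d = (13, 1),  |d|² = 170;  R = 1+3 = 4,  c = 170−4² = 154
v_rel = (-1, -11),  |v_rel|² = 122;  v_rel·d = (-1)·(13) + (-11)·(1) = -24
122·t² + 48·t + 154 = 0  ⇒  m = (-24)² − 122·154 = -18212
m = -18212 < 0,  v_rel·d = -24 < 0  ⇒  outside

inside=no margin=-18212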